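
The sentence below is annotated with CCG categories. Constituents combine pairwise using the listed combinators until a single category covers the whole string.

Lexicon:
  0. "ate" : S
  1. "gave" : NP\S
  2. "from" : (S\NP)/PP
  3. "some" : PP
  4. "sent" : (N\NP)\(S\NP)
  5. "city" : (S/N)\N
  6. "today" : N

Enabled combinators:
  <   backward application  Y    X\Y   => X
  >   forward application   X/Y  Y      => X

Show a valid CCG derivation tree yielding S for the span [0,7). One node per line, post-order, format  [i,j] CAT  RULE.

[0,1] S  lex  "ate"
[1,2] NP\S  lex  "gave"
[0,2] NP  <  k=1
[2,3] (S\NP)/PP  lex  "from"
[3,4] PP  lex  "some"
[2,4] S\NP  >  k=3
[4,5] (N\NP)\(S\NP)  lex  "sent"
[2,5] N\NP  <  k=4
[0,5] N  <  k=2
[5,6] (S/N)\N  lex  "city"
[0,6] S/N  <  k=5
[6,7] N  lex  "today"
[0,7] S  >  k=6

[0,7] S   >
  [0,6] S/N   <
    [0,5] N   <
      [0,2] NP   <
        [0,1] "ate" : S
        [1,2] "gave" : NP\S
      [2,5] N\NP   <
        [2,4] S\NP   >
          [2,3] "from" : (S\NP)/PP
          [3,4] "some" : PP
        [4,5] "sent" : (N\NP)\(S\NP)
    [5,6] "city" : (S/N)\N
  [6,7] "today" : N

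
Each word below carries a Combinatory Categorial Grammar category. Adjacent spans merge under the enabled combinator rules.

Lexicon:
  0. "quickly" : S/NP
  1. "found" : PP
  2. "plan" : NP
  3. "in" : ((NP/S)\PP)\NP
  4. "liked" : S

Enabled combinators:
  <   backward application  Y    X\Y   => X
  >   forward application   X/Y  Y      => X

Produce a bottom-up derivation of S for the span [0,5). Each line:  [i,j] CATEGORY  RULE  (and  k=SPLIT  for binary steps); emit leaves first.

[0,5] S   >
  [0,1] "quickly" : S/NP
  [1,5] NP   >
    [1,4] NP/S   <
      [1,2] "found" : PP
      [2,4] (NP/S)\PP   <
        [2,3] "plan" : NP
        [3,4] "in" : ((NP/S)\PP)\NP
    [4,5] "liked" : S

[0,1] S/NP  lex  "quickly"
[1,2] PP  lex  "found"
[2,3] NP  lex  "plan"
[3,4] ((NP/S)\PP)\NP  lex  "in"
[2,4] (NP/S)\PP  <  k=3
[1,4] NP/S  <  k=2
[4,5] S  lex  "liked"
[1,5] NP  >  k=4
[0,5] S  >  k=1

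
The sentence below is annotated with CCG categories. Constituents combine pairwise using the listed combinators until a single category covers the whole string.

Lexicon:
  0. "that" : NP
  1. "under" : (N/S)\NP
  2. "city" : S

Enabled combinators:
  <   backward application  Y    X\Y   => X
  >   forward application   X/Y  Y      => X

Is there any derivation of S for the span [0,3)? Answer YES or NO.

NP (N/S)\NP S
CKY chart[0,3] = {N}; S ∉ chart

NO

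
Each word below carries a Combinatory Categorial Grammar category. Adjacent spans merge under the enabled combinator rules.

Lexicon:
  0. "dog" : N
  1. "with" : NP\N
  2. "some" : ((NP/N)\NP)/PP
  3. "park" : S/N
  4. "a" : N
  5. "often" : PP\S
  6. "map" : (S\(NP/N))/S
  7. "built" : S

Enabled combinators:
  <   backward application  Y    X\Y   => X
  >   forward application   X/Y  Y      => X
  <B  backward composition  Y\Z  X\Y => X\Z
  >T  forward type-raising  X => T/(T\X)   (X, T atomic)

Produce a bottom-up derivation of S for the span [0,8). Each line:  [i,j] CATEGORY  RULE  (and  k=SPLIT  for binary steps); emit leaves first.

[0,8] S   <
  [0,6] NP/N   <
    [0,2] NP   >
      [0,1] NP/(NP\N)   >T
        [0,1] "dog" : N
      [1,2] "with" : NP\N
    [2,6] (NP/N)\NP   >
      [2,3] "some" : ((NP/N)\NP)/PP
      [3,6] PP   <
        [3,5] S   >
          [3,4] "park" : S/N
          [4,5] "a" : N
        [5,6] "often" : PP\S
  [6,8] S\(NP/N)   >
    [6,7] "map" : (S\(NP/N))/S
    [7,8] "built" : S

[0,1] N  lex  "dog"
[0,1] NP/(NP\N)  >T
[1,2] NP\N  lex  "with"
[0,2] NP  >  k=1
[2,3] ((NP/N)\NP)/PP  lex  "some"
[3,4] S/N  lex  "park"
[4,5] N  lex  "a"
[3,5] S  >  k=4
[5,6] PP\S  lex  "often"
[3,6] PP  <  k=5
[2,6] (NP/N)\NP  >  k=3
[0,6] NP/N  <  k=2
[6,7] (S\(NP/N))/S  lex  "map"
[7,8] S  lex  "built"
[6,8] S\(NP/N)  >  k=7
[0,8] S  <  k=6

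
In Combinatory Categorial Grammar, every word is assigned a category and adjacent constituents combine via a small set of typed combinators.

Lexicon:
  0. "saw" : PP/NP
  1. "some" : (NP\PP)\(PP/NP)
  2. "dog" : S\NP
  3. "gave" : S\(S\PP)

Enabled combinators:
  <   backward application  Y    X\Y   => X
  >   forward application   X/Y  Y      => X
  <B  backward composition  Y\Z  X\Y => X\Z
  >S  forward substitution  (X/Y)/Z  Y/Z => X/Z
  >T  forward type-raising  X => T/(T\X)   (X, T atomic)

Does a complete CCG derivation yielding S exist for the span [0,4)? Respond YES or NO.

[0,4] S   <
  [0,3] S\PP   <B
    [0,2] NP\PP   <
      [0,1] "saw" : PP/NP
      [1,2] "some" : (NP\PP)\(PP/NP)
    [2,3] "dog" : S\NP
  [3,4] "gave" : S\(S\PP)

YES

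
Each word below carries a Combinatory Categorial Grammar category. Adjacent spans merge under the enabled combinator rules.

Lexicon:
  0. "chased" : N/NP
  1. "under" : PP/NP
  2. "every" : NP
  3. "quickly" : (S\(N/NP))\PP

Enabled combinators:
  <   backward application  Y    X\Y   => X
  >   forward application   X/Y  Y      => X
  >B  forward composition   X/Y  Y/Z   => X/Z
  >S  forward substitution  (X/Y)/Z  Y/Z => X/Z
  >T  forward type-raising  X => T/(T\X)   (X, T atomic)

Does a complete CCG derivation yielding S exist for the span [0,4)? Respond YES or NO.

YES

[0,4] S   <
  [0,1] "chased" : N/NP
  [1,4] S\(N/NP)   <
    [1,3] PP   >
      [1,2] "under" : PP/NP
      [2,3] "every" : NP
    [3,4] "quickly" : (S\(N/NP))\PP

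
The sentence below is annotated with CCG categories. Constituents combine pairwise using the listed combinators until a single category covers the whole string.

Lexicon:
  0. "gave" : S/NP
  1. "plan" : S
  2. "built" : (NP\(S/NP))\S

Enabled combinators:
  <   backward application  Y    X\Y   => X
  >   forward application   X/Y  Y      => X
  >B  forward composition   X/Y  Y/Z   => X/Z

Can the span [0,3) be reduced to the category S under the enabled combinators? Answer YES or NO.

NO

S/NP S (NP\(S/NP))\S
CKY chart[0,3] = {NP}; S ∉ chart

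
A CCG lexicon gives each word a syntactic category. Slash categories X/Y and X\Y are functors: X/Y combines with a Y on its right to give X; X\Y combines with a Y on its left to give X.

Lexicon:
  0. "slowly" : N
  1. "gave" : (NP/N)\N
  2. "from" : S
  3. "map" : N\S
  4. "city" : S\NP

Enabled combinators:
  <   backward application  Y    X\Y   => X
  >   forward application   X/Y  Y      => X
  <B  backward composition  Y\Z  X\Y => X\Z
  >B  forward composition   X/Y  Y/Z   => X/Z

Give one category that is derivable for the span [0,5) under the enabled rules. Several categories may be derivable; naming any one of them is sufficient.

S

[0,5] S   <
  [0,4] NP   >
    [0,2] NP/N   <
      [0,1] "slowly" : N
      [1,2] "gave" : (NP/N)\N
    [2,4] N   <
      [2,3] "from" : S
      [3,4] "map" : N\S
  [4,5] "city" : S\NP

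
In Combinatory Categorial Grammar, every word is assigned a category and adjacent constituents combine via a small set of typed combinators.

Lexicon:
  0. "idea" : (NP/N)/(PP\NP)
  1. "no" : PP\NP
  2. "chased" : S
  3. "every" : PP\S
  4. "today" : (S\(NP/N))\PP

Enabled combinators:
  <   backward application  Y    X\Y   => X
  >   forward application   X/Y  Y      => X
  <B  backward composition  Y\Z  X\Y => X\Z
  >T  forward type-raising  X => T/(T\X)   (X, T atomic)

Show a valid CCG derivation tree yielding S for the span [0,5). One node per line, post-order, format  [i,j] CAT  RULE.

[0,1] (NP/N)/(PP\NP)  lex  "idea"
[1,2] PP\NP  lex  "no"
[0,2] NP/N  >  k=1
[2,3] S  lex  "chased"
[3,4] PP\S  lex  "every"
[2,4] PP  <  k=3
[4,5] (S\(NP/N))\PP  lex  "today"
[2,5] S\(NP/N)  <  k=4
[0,5] S  <  k=2

[0,5] S   <
  [0,2] NP/N   >
    [0,1] "idea" : (NP/N)/(PP\NP)
    [1,2] "no" : PP\NP
  [2,5] S\(NP/N)   <
    [2,4] PP   <
      [2,3] "chased" : S
      [3,4] "every" : PP\S
    [4,5] "today" : (S\(NP/N))\PP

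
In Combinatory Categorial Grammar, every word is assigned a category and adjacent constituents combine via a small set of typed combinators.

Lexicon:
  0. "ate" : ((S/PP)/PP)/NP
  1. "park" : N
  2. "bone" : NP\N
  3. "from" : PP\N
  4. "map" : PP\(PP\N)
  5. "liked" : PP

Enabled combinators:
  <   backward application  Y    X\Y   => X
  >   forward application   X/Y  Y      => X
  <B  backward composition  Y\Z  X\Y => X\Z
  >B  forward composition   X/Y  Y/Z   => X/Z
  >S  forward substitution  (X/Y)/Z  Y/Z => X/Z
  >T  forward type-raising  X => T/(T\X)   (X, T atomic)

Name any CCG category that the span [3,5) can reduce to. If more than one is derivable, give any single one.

[0,6] S   >
  [0,5] S/PP   >
    [0,3] (S/PP)/PP   >
      [0,1] "ate" : ((S/PP)/PP)/NP
      [1,3] NP   <
        [1,2] "park" : N
        [2,3] "bone" : NP\N
    [3,5] PP   <
      [3,4] "from" : PP\N
      [4,5] "map" : PP\(PP\N)
  [5,6] "liked" : PP

PP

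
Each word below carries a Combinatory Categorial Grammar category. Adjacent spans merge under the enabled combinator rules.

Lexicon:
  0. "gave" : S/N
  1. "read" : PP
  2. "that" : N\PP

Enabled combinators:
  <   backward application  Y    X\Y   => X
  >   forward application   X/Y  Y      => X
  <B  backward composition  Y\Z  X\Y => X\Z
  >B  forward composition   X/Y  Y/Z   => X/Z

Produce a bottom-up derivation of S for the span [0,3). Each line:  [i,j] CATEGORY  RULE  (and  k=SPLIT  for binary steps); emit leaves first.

[0,1] S/N  lex  "gave"
[1,2] PP  lex  "read"
[2,3] N\PP  lex  "that"
[1,3] N  <  k=2
[0,3] S  >  k=1

[0,3] S   >
  [0,1] "gave" : S/N
  [1,3] N   <
    [1,2] "read" : PP
    [2,3] "that" : N\PP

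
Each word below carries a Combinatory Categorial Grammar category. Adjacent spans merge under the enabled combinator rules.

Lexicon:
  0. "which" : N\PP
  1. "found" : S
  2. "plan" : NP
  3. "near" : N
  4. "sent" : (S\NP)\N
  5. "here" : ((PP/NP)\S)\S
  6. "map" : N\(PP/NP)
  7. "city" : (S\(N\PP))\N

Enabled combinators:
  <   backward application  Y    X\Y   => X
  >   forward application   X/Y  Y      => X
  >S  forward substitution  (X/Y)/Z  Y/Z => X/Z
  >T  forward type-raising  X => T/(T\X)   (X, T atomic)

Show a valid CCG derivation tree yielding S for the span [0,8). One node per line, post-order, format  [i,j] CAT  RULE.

[0,8] S   <
  [0,1] "which" : N\PP
  [1,8] S\(N\PP)   <
    [1,7] N   <
      [1,6] PP/NP   <
        [1,2] "found" : S
        [2,6] (PP/NP)\S   <
          [2,5] S   <
            [2,3] "plan" : NP
            [3,5] S\NP   <
              [3,4] "near" : N
              [4,5] "sent" : (S\NP)\N
          [5,6] "here" : ((PP/NP)\S)\S
      [6,7] "map" : N\(PP/NP)
    [7,8] "city" : (S\(N\PP))\N

[0,1] N\PP  lex  "which"
[1,2] S  lex  "found"
[2,3] NP  lex  "plan"
[3,4] N  lex  "near"
[4,5] (S\NP)\N  lex  "sent"
[3,5] S\NP  <  k=4
[2,5] S  <  k=3
[5,6] ((PP/NP)\S)\S  lex  "here"
[2,6] (PP/NP)\S  <  k=5
[1,6] PP/NP  <  k=2
[6,7] N\(PP/NP)  lex  "map"
[1,7] N  <  k=6
[7,8] (S\(N\PP))\N  lex  "city"
[1,8] S\(N\PP)  <  k=7
[0,8] S  <  k=1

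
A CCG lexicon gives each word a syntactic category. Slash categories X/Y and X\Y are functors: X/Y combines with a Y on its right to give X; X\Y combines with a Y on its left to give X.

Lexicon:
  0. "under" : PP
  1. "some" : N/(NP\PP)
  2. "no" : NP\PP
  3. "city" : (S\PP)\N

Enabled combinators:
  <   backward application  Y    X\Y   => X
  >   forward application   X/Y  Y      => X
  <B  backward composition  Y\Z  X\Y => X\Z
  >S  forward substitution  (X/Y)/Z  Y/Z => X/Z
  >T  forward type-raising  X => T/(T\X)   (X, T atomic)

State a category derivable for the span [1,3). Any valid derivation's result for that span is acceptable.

[0,4] S   <
  [0,1] "under" : PP
  [1,4] S\PP   <
    [1,3] N   >
      [1,2] "some" : N/(NP\PP)
      [2,3] "no" : NP\PP
    [3,4] "city" : (S\PP)\N

N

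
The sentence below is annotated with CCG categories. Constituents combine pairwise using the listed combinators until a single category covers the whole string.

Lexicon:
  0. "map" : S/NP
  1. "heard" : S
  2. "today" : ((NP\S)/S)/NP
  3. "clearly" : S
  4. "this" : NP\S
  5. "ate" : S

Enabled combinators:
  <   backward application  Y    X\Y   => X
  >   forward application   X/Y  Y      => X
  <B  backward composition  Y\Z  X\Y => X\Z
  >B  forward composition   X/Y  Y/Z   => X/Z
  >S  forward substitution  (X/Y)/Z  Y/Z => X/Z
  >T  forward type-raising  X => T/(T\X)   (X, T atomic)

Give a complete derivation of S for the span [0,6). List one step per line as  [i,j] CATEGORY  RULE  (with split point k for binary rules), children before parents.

[0,1] S/NP  lex  "map"
[1,2] S  lex  "heard"
[1,2] NP/(NP\S)  >T
[2,3] ((NP\S)/S)/NP  lex  "today"
[3,4] S  lex  "clearly"
[4,5] NP\S  lex  "this"
[3,5] NP  <  k=4
[2,5] (NP\S)/S  >  k=3
[5,6] S  lex  "ate"
[2,6] NP\S  >  k=5
[1,6] NP  >  k=2
[0,6] S  >  k=1

[0,6] S   >
  [0,1] "map" : S/NP
  [1,6] NP   >
    [1,2] NP/(NP\S)   >T
      [1,2] "heard" : S
    [2,6] NP\S   >
      [2,5] (NP\S)/S   >
        [2,3] "today" : ((NP\S)/S)/NP
        [3,5] NP   <
          [3,4] "clearly" : S
          [4,5] "this" : NP\S
      [5,6] "ate" : S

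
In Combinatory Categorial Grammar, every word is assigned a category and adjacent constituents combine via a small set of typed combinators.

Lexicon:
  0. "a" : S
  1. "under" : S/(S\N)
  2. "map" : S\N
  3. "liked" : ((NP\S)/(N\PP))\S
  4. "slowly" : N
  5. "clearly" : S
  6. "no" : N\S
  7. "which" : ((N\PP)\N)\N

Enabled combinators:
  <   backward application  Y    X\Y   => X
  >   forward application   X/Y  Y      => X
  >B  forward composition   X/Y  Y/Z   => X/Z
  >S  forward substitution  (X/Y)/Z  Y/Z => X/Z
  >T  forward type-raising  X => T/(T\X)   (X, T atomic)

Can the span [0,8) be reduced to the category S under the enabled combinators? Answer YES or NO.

S S/(S\N) S\N ((NP\S)/(N\PP))\S N S N\S ((N\PP)\N)\N
CKY chart[0,8] = {N/(N\NP), NP, NP/(NP\NP), PP/(PP\NP), S/(S\NP)}; S ∉ chart

NO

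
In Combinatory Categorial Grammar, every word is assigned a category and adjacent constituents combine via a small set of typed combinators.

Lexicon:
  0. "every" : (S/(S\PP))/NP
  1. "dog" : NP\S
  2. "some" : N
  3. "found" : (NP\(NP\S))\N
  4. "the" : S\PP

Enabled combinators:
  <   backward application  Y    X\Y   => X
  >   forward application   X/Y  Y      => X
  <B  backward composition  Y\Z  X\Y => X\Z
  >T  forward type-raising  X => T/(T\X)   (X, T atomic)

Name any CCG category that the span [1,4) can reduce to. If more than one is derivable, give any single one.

NP

[0,5] S   >
  [0,4] S/(S\PP)   >
    [0,1] "every" : (S/(S\PP))/NP
    [1,4] NP   <
      [1,2] "dog" : NP\S
      [2,4] NP\(NP\S)   <
        [2,3] "some" : N
        [3,4] "found" : (NP\(NP\S))\N
  [4,5] "the" : S\PP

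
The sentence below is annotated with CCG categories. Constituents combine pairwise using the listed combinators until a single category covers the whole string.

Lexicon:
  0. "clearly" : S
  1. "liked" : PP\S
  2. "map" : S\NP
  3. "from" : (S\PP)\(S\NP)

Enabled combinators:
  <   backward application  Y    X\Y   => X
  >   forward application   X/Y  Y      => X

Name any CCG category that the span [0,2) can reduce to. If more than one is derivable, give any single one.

PP

[0,4] S   <
  [0,2] PP   <
    [0,1] "clearly" : S
    [1,2] "liked" : PP\S
  [2,4] S\PP   <
    [2,3] "map" : S\NP
    [3,4] "from" : (S\PP)\(S\NP)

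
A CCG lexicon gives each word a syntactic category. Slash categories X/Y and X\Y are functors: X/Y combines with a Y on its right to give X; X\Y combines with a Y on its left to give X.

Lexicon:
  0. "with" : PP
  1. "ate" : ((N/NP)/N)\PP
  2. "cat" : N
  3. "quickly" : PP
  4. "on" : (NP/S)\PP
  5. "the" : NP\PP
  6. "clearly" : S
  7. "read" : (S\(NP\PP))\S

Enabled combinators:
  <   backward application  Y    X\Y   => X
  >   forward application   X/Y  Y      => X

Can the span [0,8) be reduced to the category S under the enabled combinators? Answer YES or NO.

PP ((N/NP)/N)\PP N PP (NP/S)\PP NP\PP S (S\(NP\PP))\S
CKY chart[0,8] = {N}; S ∉ chart

NO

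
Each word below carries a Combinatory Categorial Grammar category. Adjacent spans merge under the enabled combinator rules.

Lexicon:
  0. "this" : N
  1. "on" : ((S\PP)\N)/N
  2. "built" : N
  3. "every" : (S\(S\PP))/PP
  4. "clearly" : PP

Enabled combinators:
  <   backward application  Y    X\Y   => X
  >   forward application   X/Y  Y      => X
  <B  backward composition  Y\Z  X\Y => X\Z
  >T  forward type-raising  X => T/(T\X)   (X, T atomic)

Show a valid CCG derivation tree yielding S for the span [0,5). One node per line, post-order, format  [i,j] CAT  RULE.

[0,1] N  lex  "this"
[0,1] S/(S\N)  >T
[1,2] ((S\PP)\N)/N  lex  "on"
[2,3] N  lex  "built"
[1,3] (S\PP)\N  >  k=2
[3,4] (S\(S\PP))/PP  lex  "every"
[4,5] PP  lex  "clearly"
[3,5] S\(S\PP)  >  k=4
[1,5] S\N  <B  k=3
[0,5] S  >  k=1

[0,5] S   >
  [0,1] S/(S\N)   >T
    [0,1] "this" : N
  [1,5] S\N   <B
    [1,3] (S\PP)\N   >
      [1,2] "on" : ((S\PP)\N)/N
      [2,3] "built" : N
    [3,5] S\(S\PP)   >
      [3,4] "every" : (S\(S\PP))/PP
      [4,5] "clearly" : PP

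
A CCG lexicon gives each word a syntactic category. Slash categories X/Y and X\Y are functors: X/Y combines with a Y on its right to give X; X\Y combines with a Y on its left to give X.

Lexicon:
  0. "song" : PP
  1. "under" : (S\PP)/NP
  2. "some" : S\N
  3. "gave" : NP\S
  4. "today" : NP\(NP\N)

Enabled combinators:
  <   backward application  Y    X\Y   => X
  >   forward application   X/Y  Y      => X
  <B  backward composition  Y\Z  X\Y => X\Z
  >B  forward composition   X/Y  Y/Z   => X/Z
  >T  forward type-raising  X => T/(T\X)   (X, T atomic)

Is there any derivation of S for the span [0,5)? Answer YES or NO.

YES

[0,5] S   <
  [0,1] "song" : PP
  [1,5] S\PP   >
    [1,2] "under" : (S\PP)/NP
    [2,5] NP   <
      [2,4] NP\N   <B
        [2,3] "some" : S\N
        [3,4] "gave" : NP\S
      [4,5] "today" : NP\(NP\N)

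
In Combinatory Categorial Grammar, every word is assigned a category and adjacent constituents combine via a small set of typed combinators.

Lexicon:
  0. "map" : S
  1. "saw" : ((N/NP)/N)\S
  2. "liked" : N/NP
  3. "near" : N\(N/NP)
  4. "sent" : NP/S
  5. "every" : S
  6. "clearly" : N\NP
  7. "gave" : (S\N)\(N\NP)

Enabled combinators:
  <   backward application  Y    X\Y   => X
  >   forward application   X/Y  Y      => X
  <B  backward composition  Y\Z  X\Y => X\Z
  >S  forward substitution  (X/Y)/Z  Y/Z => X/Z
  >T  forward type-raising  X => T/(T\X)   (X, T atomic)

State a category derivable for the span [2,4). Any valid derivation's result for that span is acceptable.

N

[0,8] S   <
  [0,6] N   >
    [0,4] N/NP   >
      [0,2] (N/NP)/N   <
        [0,1] "map" : S
        [1,2] "saw" : ((N/NP)/N)\S
      [2,4] N   <
        [2,3] "liked" : N/NP
        [3,4] "near" : N\(N/NP)
    [4,6] NP   >
      [4,5] "sent" : NP/S
      [5,6] "every" : S
  [6,8] S\N   <
    [6,7] "clearly" : N\NP
    [7,8] "gave" : (S\N)\(N\NP)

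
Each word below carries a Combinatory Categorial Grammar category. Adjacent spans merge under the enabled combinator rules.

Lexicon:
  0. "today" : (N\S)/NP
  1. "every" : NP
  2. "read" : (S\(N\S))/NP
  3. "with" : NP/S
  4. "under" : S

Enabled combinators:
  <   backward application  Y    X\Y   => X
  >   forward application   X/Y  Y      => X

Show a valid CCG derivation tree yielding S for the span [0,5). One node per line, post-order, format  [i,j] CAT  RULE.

[0,1] (N\S)/NP  lex  "today"
[1,2] NP  lex  "every"
[0,2] N\S  >  k=1
[2,3] (S\(N\S))/NP  lex  "read"
[3,4] NP/S  lex  "with"
[4,5] S  lex  "under"
[3,5] NP  >  k=4
[2,5] S\(N\S)  >  k=3
[0,5] S  <  k=2

[0,5] S   <
  [0,2] N\S   >
    [0,1] "today" : (N\S)/NP
    [1,2] "every" : NP
  [2,5] S\(N\S)   >
    [2,3] "read" : (S\(N\S))/NP
    [3,5] NP   >
      [3,4] "with" : NP/S
      [4,5] "under" : S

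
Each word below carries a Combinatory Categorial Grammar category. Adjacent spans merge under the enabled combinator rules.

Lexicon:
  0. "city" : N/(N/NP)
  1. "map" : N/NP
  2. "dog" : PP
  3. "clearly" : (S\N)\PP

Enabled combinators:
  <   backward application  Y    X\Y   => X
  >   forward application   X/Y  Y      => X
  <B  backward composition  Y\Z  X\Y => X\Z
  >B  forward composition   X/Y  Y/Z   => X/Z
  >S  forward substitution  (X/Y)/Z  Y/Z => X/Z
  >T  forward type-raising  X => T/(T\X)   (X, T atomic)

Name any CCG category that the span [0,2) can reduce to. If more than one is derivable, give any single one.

[0,4] S   <
  [0,2] N   >
    [0,1] "city" : N/(N/NP)
    [1,2] "map" : N/NP
  [2,4] S\N   <
    [2,3] "dog" : PP
    [3,4] "clearly" : (S\N)\PP

N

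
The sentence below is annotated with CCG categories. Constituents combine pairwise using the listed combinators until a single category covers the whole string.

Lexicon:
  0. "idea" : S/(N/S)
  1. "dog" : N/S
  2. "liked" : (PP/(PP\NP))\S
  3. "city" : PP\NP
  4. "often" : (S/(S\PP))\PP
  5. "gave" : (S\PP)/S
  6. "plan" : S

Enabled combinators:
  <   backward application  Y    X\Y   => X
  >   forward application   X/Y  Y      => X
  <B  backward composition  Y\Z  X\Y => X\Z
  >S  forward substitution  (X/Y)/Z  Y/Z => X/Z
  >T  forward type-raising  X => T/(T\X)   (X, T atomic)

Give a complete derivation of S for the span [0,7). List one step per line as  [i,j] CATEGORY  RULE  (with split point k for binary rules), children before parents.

[0,7] S   >
  [0,5] S/(S\PP)   <
    [0,4] PP   >
      [0,3] PP/(PP\NP)   <
        [0,2] S   >
          [0,1] "idea" : S/(N/S)
          [1,2] "dog" : N/S
        [2,3] "liked" : (PP/(PP\NP))\S
      [3,4] "city" : PP\NP
    [4,5] "often" : (S/(S\PP))\PP
  [5,7] S\PP   >
    [5,6] "gave" : (S\PP)/S
    [6,7] "plan" : S

[0,1] S/(N/S)  lex  "idea"
[1,2] N/S  lex  "dog"
[0,2] S  >  k=1
[2,3] (PP/(PP\NP))\S  lex  "liked"
[0,3] PP/(PP\NP)  <  k=2
[3,4] PP\NP  lex  "city"
[0,4] PP  >  k=3
[4,5] (S/(S\PP))\PP  lex  "often"
[0,5] S/(S\PP)  <  k=4
[5,6] (S\PP)/S  lex  "gave"
[6,7] S  lex  "plan"
[5,7] S\PP  >  k=6
[0,7] S  >  k=5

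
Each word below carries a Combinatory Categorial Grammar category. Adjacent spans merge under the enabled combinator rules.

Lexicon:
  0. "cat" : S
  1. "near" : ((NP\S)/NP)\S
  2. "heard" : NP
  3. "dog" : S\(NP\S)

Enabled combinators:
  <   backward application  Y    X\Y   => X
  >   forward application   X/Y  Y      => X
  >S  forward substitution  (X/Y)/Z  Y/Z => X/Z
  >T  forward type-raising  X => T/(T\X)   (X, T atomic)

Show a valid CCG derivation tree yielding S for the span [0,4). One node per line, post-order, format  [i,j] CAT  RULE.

[0,4] S   <
  [0,3] NP\S   >
    [0,2] (NP\S)/NP   <
      [0,1] "cat" : S
      [1,2] "near" : ((NP\S)/NP)\S
    [2,3] "heard" : NP
  [3,4] "dog" : S\(NP\S)

[0,1] S  lex  "cat"
[1,2] ((NP\S)/NP)\S  lex  "near"
[0,2] (NP\S)/NP  <  k=1
[2,3] NP  lex  "heard"
[0,3] NP\S  >  k=2
[3,4] S\(NP\S)  lex  "dog"
[0,4] S  <  k=3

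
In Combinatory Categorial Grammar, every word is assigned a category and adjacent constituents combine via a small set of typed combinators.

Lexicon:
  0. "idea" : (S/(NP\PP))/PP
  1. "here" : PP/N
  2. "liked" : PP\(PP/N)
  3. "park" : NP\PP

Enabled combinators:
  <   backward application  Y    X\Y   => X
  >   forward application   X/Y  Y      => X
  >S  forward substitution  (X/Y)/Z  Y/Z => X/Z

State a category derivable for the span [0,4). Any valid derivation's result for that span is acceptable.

[0,4] S   >
  [0,3] S/(NP\PP)   >
    [0,1] "idea" : (S/(NP\PP))/PP
    [1,3] PP   <
      [1,2] "here" : PP/N
      [2,3] "liked" : PP\(PP/N)
  [3,4] "park" : NP\PP

S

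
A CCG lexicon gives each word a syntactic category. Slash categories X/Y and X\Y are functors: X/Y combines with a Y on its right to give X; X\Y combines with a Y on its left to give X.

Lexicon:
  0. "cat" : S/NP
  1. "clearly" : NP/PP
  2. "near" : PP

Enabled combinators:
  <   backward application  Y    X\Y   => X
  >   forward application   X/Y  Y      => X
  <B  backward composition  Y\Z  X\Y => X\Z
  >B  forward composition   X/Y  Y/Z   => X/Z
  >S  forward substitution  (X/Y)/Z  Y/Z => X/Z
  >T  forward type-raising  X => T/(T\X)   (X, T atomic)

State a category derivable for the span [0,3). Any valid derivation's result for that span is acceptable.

S

[0,3] S   >
  [0,1] "cat" : S/NP
  [1,3] NP   >
    [1,2] "clearly" : NP/PP
    [2,3] "near" : PP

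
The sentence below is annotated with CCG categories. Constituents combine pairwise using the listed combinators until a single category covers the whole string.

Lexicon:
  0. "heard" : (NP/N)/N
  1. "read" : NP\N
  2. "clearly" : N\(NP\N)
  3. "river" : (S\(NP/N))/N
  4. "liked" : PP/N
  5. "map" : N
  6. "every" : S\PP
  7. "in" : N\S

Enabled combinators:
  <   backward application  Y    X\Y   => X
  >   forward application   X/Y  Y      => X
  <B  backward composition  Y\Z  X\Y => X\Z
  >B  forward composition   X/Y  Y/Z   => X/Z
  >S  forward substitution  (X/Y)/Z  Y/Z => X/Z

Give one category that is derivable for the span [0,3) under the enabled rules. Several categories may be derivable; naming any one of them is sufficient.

[0,8] S   <
  [0,3] NP/N   >
    [0,1] "heard" : (NP/N)/N
    [1,3] N   <
      [1,2] "read" : NP\N
      [2,3] "clearly" : N\(NP\N)
  [3,8] S\(NP/N)   >
    [3,4] "river" : (S\(NP/N))/N
    [4,8] N   <
      [4,6] PP   >
        [4,5] "liked" : PP/N
        [5,6] "map" : N
      [6,8] N\PP   <B
        [6,7] "every" : S\PP
        [7,8] "in" : N\S

NP/N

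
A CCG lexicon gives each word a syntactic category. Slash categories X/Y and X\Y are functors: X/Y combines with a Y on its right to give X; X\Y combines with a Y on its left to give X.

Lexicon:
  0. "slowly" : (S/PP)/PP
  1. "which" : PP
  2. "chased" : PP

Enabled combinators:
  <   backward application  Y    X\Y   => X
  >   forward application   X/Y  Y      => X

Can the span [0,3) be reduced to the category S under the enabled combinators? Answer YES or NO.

YES

[0,3] S   >
  [0,2] S/PP   >
    [0,1] "slowly" : (S/PP)/PP
    [1,2] "which" : PP
  [2,3] "chased" : PP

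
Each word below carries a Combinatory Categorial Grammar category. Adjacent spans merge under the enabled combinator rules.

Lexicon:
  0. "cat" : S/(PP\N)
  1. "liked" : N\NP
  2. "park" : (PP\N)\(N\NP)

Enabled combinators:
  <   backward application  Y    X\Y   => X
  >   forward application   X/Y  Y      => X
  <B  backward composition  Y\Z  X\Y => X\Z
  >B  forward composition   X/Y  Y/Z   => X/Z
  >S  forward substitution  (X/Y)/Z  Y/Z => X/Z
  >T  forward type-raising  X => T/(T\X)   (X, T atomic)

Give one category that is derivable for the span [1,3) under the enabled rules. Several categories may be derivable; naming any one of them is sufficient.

PP\N

[0,3] S   >
  [0,1] "cat" : S/(PP\N)
  [1,3] PP\N   <
    [1,2] "liked" : N\NP
    [2,3] "park" : (PP\N)\(N\NP)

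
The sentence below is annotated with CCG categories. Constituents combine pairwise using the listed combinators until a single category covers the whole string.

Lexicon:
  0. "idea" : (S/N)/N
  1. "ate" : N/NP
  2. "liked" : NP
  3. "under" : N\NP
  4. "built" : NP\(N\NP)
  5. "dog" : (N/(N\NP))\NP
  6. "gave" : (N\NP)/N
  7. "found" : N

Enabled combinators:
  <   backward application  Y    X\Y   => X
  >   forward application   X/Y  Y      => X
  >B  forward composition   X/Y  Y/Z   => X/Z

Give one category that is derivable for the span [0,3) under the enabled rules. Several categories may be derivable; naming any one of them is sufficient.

[0,8] S   >
  [0,3] S/N   >
    [0,1] "idea" : (S/N)/N
    [1,3] N   >
      [1,2] "ate" : N/NP
      [2,3] "liked" : NP
  [3,8] N   >
    [3,6] N/(N\NP)   <
      [3,5] NP   <
        [3,4] "under" : N\NP
        [4,5] "built" : NP\(N\NP)
      [5,6] "dog" : (N/(N\NP))\NP
    [6,8] N\NP   >
      [6,7] "gave" : (N\NP)/N
      [7,8] "found" : N

S/N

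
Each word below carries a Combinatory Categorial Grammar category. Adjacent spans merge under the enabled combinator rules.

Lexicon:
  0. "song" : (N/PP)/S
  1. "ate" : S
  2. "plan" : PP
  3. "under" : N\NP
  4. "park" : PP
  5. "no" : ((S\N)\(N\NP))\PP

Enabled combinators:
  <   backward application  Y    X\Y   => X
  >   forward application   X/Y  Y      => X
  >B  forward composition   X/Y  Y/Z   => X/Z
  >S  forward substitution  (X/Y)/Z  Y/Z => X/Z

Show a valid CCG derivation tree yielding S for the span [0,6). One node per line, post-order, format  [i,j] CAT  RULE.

[0,1] (N/PP)/S  lex  "song"
[1,2] S  lex  "ate"
[0,2] N/PP  >  k=1
[2,3] PP  lex  "plan"
[0,3] N  >  k=2
[3,4] N\NP  lex  "under"
[4,5] PP  lex  "park"
[5,6] ((S\N)\(N\NP))\PP  lex  "no"
[4,6] (S\N)\(N\NP)  <  k=5
[3,6] S\N  <  k=4
[0,6] S  <  k=3

[0,6] S   <
  [0,3] N   >
    [0,2] N/PP   >
      [0,1] "song" : (N/PP)/S
      [1,2] "ate" : S
    [2,3] "plan" : PP
  [3,6] S\N   <
    [3,4] "under" : N\NP
    [4,6] (S\N)\(N\NP)   <
      [4,5] "park" : PP
      [5,6] "no" : ((S\N)\(N\NP))\PP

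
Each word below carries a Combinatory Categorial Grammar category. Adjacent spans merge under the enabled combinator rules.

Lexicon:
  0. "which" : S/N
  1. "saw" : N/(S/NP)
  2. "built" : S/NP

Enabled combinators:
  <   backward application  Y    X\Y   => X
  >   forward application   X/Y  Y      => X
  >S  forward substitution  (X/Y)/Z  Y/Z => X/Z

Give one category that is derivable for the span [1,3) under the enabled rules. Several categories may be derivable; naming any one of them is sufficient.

[0,3] S   >
  [0,1] "which" : S/N
  [1,3] N   >
    [1,2] "saw" : N/(S/NP)
    [2,3] "built" : S/NP

N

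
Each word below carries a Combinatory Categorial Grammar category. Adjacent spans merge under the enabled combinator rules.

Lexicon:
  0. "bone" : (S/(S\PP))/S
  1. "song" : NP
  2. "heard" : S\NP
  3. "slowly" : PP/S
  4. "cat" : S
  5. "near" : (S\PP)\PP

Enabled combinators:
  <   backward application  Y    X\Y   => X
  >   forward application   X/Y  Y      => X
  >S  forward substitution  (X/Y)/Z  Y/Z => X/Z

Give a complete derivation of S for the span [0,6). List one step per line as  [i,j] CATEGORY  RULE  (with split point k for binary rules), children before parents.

[0,6] S   >
  [0,3] S/(S\PP)   >
    [0,1] "bone" : (S/(S\PP))/S
    [1,3] S   <
      [1,2] "song" : NP
      [2,3] "heard" : S\NP
  [3,6] S\PP   <
    [3,5] PP   >
      [3,4] "slowly" : PP/S
      [4,5] "cat" : S
    [5,6] "near" : (S\PP)\PP

[0,1] (S/(S\PP))/S  lex  "bone"
[1,2] NP  lex  "song"
[2,3] S\NP  lex  "heard"
[1,3] S  <  k=2
[0,3] S/(S\PP)  >  k=1
[3,4] PP/S  lex  "slowly"
[4,5] S  lex  "cat"
[3,5] PP  >  k=4
[5,6] (S\PP)\PP  lex  "near"
[3,6] S\PP  <  k=5
[0,6] S  >  k=3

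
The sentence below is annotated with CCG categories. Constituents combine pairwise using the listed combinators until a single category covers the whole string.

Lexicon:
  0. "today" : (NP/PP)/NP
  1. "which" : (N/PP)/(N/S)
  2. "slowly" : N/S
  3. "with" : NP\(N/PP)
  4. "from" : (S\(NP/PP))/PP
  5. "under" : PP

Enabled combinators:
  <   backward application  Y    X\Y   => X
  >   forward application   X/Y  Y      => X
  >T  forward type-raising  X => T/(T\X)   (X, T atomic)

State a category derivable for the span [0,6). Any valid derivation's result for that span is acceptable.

[0,6] S   <
  [0,4] NP/PP   >
    [0,1] "today" : (NP/PP)/NP
    [1,4] NP   <
      [1,3] N/PP   >
        [1,2] "which" : (N/PP)/(N/S)
        [2,3] "slowly" : N/S
      [3,4] "with" : NP\(N/PP)
  [4,6] S\(NP/PP)   >
    [4,5] "from" : (S\(NP/PP))/PP
    [5,6] "under" : PP

S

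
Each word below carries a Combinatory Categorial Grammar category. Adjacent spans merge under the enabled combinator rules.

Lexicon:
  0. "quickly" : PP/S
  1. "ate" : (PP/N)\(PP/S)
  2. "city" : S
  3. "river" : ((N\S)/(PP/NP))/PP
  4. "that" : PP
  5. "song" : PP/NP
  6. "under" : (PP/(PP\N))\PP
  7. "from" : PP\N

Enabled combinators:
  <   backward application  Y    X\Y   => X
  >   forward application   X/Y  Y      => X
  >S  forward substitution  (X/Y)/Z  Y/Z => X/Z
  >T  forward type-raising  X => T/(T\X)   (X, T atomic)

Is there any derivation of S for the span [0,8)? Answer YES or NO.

PP/S (PP/N)\(PP/S) S ((N\S)/(PP/NP))/PP PP PP/NP (PP/(PP\N))\PP PP\N
CKY chart[0,8] = {N/(N\PP), NP/(NP\PP), PP, PP/(PP\PP), S/(S\PP)}; S ∉ chart

NO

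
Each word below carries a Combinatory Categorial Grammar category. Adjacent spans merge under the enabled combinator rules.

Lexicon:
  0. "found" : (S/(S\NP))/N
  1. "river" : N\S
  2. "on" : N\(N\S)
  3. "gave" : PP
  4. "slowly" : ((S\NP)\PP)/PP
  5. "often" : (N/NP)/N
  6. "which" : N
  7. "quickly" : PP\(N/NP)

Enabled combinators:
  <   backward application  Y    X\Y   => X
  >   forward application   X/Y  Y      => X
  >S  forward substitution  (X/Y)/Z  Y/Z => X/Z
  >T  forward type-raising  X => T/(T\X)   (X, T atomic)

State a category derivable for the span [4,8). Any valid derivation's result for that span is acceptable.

[0,8] S   >
  [0,3] S/(S\NP)   >
    [0,1] "found" : (S/(S\NP))/N
    [1,3] N   <
      [1,2] "river" : N\S
      [2,3] "on" : N\(N\S)
  [3,8] S\NP   <
    [3,4] "gave" : PP
    [4,8] (S\NP)\PP   >
      [4,5] "slowly" : ((S\NP)\PP)/PP
      [5,8] PP   <
        [5,7] N/NP   >
          [5,6] "often" : (N/NP)/N
          [6,7] "which" : N
        [7,8] "quickly" : PP\(N/NP)

(S\NP)\PP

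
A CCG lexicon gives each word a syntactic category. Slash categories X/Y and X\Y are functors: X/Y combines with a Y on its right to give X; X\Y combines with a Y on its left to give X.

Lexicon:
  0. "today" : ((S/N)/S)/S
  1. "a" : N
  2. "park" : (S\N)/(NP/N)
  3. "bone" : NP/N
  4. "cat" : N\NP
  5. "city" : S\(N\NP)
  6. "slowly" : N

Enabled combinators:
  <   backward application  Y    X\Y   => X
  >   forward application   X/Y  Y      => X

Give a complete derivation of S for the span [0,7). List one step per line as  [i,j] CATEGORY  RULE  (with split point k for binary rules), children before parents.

[0,7] S   >
  [0,6] S/N   >
    [0,4] (S/N)/S   >
      [0,1] "today" : ((S/N)/S)/S
      [1,4] S   <
        [1,2] "a" : N
        [2,4] S\N   >
          [2,3] "park" : (S\N)/(NP/N)
          [3,4] "bone" : NP/N
    [4,6] S   <
      [4,5] "cat" : N\NP
      [5,6] "city" : S\(N\NP)
  [6,7] "slowly" : N

[0,1] ((S/N)/S)/S  lex  "today"
[1,2] N  lex  "a"
[2,3] (S\N)/(NP/N)  lex  "park"
[3,4] NP/N  lex  "bone"
[2,4] S\N  >  k=3
[1,4] S  <  k=2
[0,4] (S/N)/S  >  k=1
[4,5] N\NP  lex  "cat"
[5,6] S\(N\NP)  lex  "city"
[4,6] S  <  k=5
[0,6] S/N  >  k=4
[6,7] N  lex  "slowly"
[0,7] S  >  k=6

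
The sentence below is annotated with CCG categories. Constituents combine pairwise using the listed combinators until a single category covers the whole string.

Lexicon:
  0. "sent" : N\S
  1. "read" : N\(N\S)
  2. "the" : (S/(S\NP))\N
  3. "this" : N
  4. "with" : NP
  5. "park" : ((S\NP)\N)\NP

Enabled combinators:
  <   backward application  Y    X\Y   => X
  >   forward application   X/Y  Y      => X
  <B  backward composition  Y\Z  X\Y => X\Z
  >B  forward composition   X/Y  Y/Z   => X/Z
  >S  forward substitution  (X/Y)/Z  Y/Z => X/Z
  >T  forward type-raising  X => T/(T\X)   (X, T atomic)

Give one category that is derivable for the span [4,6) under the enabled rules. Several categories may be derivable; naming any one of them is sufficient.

(S\NP)\N

[0,6] S   >
  [0,3] S/(S\NP)   <
    [0,2] N   <
      [0,1] "sent" : N\S
      [1,2] "read" : N\(N\S)
    [2,3] "the" : (S/(S\NP))\N
  [3,6] S\NP   <
    [3,4] "this" : N
    [4,6] (S\NP)\N   <
      [4,5] "with" : NP
      [5,6] "park" : ((S\NP)\N)\NP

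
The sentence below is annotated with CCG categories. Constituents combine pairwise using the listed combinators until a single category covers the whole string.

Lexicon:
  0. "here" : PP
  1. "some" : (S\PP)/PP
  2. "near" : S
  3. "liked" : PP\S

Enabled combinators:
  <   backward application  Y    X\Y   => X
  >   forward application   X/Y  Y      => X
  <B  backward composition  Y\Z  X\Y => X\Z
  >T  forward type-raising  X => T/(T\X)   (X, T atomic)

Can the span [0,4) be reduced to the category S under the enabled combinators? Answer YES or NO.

YES

[0,4] S   >
  [0,1] S/(S\PP)   >T
    [0,1] "here" : PP
  [1,4] S\PP   >
    [1,2] "some" : (S\PP)/PP
    [2,4] PP   <
      [2,3] "near" : S
      [3,4] "liked" : PP\S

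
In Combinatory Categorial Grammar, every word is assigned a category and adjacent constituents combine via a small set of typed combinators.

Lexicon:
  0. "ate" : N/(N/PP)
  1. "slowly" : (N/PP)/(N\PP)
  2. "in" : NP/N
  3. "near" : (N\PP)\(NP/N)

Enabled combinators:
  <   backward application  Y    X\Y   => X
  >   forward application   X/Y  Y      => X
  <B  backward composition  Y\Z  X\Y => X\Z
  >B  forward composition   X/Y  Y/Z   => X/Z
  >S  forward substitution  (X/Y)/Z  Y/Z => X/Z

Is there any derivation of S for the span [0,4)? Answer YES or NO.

N/(N/PP) (N/PP)/(N\PP) NP/N (N\PP)\(NP/N)
CKY chart[0,4] = {N}; S ∉ chart

NO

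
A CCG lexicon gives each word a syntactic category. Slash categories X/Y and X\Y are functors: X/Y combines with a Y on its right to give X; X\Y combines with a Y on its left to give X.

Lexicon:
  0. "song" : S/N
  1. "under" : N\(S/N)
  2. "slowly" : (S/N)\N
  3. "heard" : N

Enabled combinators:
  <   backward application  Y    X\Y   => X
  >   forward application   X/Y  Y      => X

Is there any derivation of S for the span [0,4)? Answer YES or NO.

YES

[0,4] S   >
  [0,3] S/N   <
    [0,2] N   <
      [0,1] "song" : S/N
      [1,2] "under" : N\(S/N)
    [2,3] "slowly" : (S/N)\N
  [3,4] "heard" : N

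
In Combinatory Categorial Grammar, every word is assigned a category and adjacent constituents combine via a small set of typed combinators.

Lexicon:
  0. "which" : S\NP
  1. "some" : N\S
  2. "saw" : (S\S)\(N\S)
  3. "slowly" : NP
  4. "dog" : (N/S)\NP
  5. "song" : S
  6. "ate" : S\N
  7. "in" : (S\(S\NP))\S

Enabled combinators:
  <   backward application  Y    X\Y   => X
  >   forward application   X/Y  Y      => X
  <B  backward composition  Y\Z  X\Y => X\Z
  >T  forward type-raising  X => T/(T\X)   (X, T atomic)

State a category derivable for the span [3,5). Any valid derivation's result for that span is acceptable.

N/S

[0,8] S   <
  [0,3] S\NP   <B
    [0,1] "which" : S\NP
    [1,3] S\S   <
      [1,2] "some" : N\S
      [2,3] "saw" : (S\S)\(N\S)
  [3,8] S\(S\NP)   <
    [3,7] S   <
      [3,6] N   >
        [3,5] N/S   <
          [3,4] "slowly" : NP
          [4,5] "dog" : (N/S)\NP
        [5,6] "song" : S
      [6,7] "ate" : S\N
    [7,8] "in" : (S\(S\NP))\S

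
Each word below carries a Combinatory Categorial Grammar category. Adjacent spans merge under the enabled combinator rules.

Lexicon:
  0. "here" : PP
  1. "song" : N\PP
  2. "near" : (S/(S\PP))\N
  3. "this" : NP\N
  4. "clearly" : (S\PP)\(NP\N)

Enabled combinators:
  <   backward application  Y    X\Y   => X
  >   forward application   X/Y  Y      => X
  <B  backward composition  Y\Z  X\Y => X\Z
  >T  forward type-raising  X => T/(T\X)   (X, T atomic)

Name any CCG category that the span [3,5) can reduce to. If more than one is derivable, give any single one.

[0,5] S   >
  [0,3] S/(S\PP)   <
    [0,2] N   <
      [0,1] "here" : PP
      [1,2] "song" : N\PP
    [2,3] "near" : (S/(S\PP))\N
  [3,5] S\PP   <
    [3,4] "this" : NP\N
    [4,5] "clearly" : (S\PP)\(NP\N)

S\PP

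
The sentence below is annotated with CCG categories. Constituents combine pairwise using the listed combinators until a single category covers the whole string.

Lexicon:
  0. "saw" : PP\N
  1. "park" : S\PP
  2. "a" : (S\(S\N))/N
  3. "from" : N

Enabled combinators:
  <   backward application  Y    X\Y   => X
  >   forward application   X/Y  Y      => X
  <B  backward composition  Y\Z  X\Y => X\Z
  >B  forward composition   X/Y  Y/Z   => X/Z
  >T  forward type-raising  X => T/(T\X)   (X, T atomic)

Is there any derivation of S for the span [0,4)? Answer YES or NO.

[0,4] S   <
  [0,2] S\N   <B
    [0,1] "saw" : PP\N
    [1,2] "park" : S\PP
  [2,4] S\(S\N)   >
    [2,3] "a" : (S\(S\N))/N
    [3,4] "from" : N

YES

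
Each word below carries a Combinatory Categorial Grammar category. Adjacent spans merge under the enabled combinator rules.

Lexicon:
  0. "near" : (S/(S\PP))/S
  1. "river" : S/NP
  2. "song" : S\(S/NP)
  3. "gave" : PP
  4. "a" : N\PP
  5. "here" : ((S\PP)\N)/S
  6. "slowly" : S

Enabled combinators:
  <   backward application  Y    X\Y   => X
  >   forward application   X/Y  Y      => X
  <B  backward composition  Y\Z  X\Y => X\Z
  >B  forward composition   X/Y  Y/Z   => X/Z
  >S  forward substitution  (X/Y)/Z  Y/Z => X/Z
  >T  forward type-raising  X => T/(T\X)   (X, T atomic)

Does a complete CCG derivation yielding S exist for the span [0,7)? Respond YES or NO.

[0,7] S   >
  [0,3] S/(S\PP)   >
    [0,1] "near" : (S/(S\PP))/S
    [1,3] S   <
      [1,2] "river" : S/NP
      [2,3] "song" : S\(S/NP)
  [3,7] S\PP   <
    [3,5] N   <
      [3,4] "gave" : PP
      [4,5] "a" : N\PP
    [5,7] (S\PP)\N   >
      [5,6] "here" : ((S\PP)\N)/S
      [6,7] "slowly" : S

YES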